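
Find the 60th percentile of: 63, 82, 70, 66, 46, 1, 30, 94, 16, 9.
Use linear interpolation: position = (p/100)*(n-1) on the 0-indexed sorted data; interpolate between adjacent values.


Sorted: 1, 9, 16, 30, 46, 63, 66, 70, 82, 94
n = 10
Index = 60/100 * 9 = 5.4000
Lower = data[5] = 63, Upper = data[6] = 66
P60 = 63 + 0.4000*(3) = 64.2000

P60 = 64.2000


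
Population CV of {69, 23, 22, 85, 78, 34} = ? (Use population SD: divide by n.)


Mean = 51.8333
SD = 26.2006
CV = (26.2006/51.8333)*100 = 50.5478%

CV = 50.5478%


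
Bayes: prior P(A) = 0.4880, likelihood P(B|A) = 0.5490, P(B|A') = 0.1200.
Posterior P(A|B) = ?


P(B) = P(B|A)*P(A) + P(B|A')*P(A')
= 0.5490*0.4880 + 0.1200*0.5120
= 0.267912 + 0.061440 = 0.329352
P(A|B) = 0.267912/0.329352 = 0.8135

P(A|B) = 0.8135


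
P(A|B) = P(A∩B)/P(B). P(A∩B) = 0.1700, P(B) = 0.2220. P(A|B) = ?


P(A|B) = 0.1700/0.2220 = 0.7658

P(A|B) = 0.7658


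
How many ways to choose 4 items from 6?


C(6,4) = 6!/(4! × 2!)
= 720/(24 × 2)
= 15

C(6,4) = 15


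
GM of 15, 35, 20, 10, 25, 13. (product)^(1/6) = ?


Product = 15 × 35 × 20 × 10 × 25 × 13 = 34125000
GM = 34125000^(1/6) = 18.0099

GM = 18.0099


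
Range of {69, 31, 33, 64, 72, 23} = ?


Max = 72, Min = 23
Range = 72 - 23 = 49

Range = 49


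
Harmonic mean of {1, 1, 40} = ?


Sum of reciprocals = 1/1 + 1/1 + 1/40 = 2.025000
HM = 3/2.025000 = 1.4815

HM = 1.4815


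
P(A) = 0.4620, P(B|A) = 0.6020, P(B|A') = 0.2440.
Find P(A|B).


P(B) = P(B|A)*P(A) + P(B|A')*P(A')
= 0.6020*0.4620 + 0.2440*0.5380
= 0.278124 + 0.131272 = 0.409396
P(A|B) = 0.278124/0.409396 = 0.6794

P(A|B) = 0.6794


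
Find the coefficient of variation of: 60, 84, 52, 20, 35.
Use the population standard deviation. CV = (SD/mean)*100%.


Mean = 50.2000
SD = 21.8394
CV = (21.8394/50.2000)*100 = 43.5048%

CV = 43.5048%


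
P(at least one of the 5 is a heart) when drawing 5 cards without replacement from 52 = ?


P(at least one) = 1 - P(none)
P(none) = (39/52) × (38/51) × (37/50) × (36/49) × (35/48) = 0.221534
P(at least one) = 1 - 0.221534 = 0.7785

P = 0.7785


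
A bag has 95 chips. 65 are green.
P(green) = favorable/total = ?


P = 65/95 = 0.6842

P = 0.6842


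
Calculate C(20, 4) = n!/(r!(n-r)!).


C(20,4) = 20!/(4! × 16!)
= 2432902008176640000/(24 × 20922789888000)
= 4845

C(20,4) = 4845


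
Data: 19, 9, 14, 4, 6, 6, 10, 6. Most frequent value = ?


Frequencies: 4:1, 6:3, 9:1, 10:1, 14:1, 19:1
Max frequency = 3
Mode = 6

Mode = 6


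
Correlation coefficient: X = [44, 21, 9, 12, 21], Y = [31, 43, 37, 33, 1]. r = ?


Mean X = 21.4000, Mean Y = 29.0000
SD X = 12.273549, SD Y = 14.587666
Cov = -17.200000
r = -17.200000/(12.273549*14.587666) = -0.0961

r = -0.0961


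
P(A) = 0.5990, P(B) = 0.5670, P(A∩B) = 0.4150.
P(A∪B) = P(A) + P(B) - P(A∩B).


P(A∪B) = 0.5990 + 0.5670 - 0.4150
= 1.1660 - 0.4150
= 0.7510

P(A∪B) = 0.7510


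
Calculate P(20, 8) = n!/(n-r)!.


P(20,8) = 20!/12!
= 2432902008176640000/479001600
= 5079110400

P(20,8) = 5079110400


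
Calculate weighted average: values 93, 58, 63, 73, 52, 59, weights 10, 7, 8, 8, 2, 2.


Numerator = 93*10 + 58*7 + 63*8 + 73*8 + 52*2 + 59*2 = 2646
Denominator = 10 + 7 + 8 + 8 + 2 + 2 = 37
WM = 2646/37 = 71.5135

WM = 71.5135


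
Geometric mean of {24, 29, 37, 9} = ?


Product = 24 × 29 × 37 × 9 = 231768
GM = 231768^(1/4) = 21.9414

GM = 21.9414


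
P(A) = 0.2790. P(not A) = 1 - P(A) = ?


P(not A) = 1 - 0.2790 = 0.7210

P(not A) = 0.7210


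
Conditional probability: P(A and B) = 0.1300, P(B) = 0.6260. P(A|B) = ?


P(A|B) = 0.1300/0.6260 = 0.2077

P(A|B) = 0.2077


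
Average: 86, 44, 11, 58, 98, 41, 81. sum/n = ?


Sum = 86 + 44 + 11 + 58 + 98 + 41 + 81 = 419
n = 7
Mean = 419/7 = 59.8571

Mean = 59.8571


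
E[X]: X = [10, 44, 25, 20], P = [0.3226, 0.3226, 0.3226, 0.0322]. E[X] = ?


E[X] = 10*0.3226 + 44*0.3226 + 25*0.3226 + 20*0.0322
= 3.2260 + 14.1944 + 8.0650 + 0.6440
= 26.1294

E[X] = 26.1294


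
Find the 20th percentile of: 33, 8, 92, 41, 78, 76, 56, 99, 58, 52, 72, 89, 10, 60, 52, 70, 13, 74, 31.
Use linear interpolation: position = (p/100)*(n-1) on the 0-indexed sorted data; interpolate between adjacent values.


Sorted: 8, 10, 13, 31, 33, 41, 52, 52, 56, 58, 60, 70, 72, 74, 76, 78, 89, 92, 99
n = 19
Index = 20/100 * 18 = 3.6000
Lower = data[3] = 31, Upper = data[4] = 33
P20 = 31 + 0.6000*(2) = 32.2000

P20 = 32.2000


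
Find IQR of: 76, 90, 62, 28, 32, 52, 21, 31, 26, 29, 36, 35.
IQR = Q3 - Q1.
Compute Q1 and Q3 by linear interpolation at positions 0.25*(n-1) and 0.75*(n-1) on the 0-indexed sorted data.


Sorted: 21, 26, 28, 29, 31, 32, 35, 36, 52, 62, 76, 90
Q1 (25th %ile) = 28.7500
Q3 (75th %ile) = 54.5000
IQR = 54.5000 - 28.7500 = 25.7500

IQR = 25.7500


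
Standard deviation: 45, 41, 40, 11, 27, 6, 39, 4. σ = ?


Mean = 26.6250
Variance = 257.2344
SD = sqrt(257.2344) = 16.0385

SD = 16.0385


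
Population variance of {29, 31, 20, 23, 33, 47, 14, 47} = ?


Mean = 30.5000
Squared deviations: 2.2500, 0.2500, 110.2500, 56.2500, 6.2500, 272.2500, 272.2500, 272.2500
Sum = 992.0000
Variance = 992.0000/8 = 124.0000

Variance = 124.0000


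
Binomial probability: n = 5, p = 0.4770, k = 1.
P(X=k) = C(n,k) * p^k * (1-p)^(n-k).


C(5,1) = 5
p^1 = 0.477000
(1-p)^4 = 0.074818
P = 5 * 0.477000 * 0.074818 = 0.1784

P(X=1) = 0.1784


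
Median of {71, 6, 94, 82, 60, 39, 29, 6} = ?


Sorted: 6, 6, 29, 39, 60, 71, 82, 94
n = 8 (even)
Middle values: 39 and 60
Median = (39+60)/2 = 49.5000

Median = 49.5000


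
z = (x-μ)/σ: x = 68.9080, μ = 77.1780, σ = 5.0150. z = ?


z = (68.9080 - 77.1780)/5.0150
= -8.2700/5.0150
= -1.6491

z = -1.6491


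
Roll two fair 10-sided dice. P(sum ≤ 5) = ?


Total outcomes = 10×10 = 100
Favorable (sum ≤ 5): 10
P = 10/100 = 0.1000

P = 0.1000


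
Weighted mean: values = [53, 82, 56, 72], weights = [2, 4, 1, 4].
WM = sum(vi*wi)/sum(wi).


Numerator = 53*2 + 82*4 + 56*1 + 72*4 = 778
Denominator = 2 + 4 + 1 + 4 = 11
WM = 778/11 = 70.7273

WM = 70.7273


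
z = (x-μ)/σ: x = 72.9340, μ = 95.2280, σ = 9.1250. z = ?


z = (72.9340 - 95.2280)/9.1250
= -22.2940/9.1250
= -2.4432

z = -2.4432


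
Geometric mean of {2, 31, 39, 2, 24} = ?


Product = 2 × 31 × 39 × 2 × 24 = 116064
GM = 116064^(1/5) = 10.3024

GM = 10.3024


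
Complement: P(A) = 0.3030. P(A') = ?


P(not A) = 1 - 0.3030 = 0.6970

P(not A) = 0.6970


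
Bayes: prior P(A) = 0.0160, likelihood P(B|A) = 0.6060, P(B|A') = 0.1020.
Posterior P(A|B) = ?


P(B) = P(B|A)*P(A) + P(B|A')*P(A')
= 0.6060*0.0160 + 0.1020*0.9840
= 0.009696 + 0.100368 = 0.110064
P(A|B) = 0.009696/0.110064 = 0.0881

P(A|B) = 0.0881


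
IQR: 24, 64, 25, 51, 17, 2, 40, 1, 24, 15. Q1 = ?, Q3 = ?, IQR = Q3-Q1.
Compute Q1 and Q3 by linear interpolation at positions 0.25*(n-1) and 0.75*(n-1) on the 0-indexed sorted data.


Sorted: 1, 2, 15, 17, 24, 24, 25, 40, 51, 64
Q1 (25th %ile) = 15.5000
Q3 (75th %ile) = 36.2500
IQR = 36.2500 - 15.5000 = 20.7500

IQR = 20.7500


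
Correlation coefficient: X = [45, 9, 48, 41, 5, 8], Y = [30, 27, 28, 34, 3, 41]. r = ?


Mean X = 26.0000, Mean Y = 27.1667
SD X = 18.814888, SD Y = 11.767422
Cov = 72.666667
r = 72.666667/(18.814888*11.767422) = 0.3282

r = 0.3282


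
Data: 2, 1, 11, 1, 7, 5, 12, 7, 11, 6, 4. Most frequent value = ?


Frequencies: 1:2, 2:1, 4:1, 5:1, 6:1, 7:2, 11:2, 12:1
Max frequency = 2
Mode = 1, 7, 11

Mode = 1, 7, 11


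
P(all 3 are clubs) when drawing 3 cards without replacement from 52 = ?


P(all clubs) = (13/52) × (12/51) × (11/50)
= 0.0129

P = 0.0129


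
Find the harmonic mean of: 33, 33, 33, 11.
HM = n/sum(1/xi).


Sum of reciprocals = 1/33 + 1/33 + 1/33 + 1/11 = 0.181818
HM = 4/0.181818 = 22.0000

HM = 22.0000


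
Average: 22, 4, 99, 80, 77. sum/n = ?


Sum = 22 + 4 + 99 + 80 + 77 = 282
n = 5
Mean = 282/5 = 56.4000

Mean = 56.4000


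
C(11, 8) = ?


C(11,8) = 11!/(8! × 3!)
= 39916800/(40320 × 6)
= 165

C(11,8) = 165


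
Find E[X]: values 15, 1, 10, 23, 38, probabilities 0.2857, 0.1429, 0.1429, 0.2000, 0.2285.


E[X] = 15*0.2857 + 1*0.1429 + 10*0.1429 + 23*0.2000 + 38*0.2285
= 4.2855 + 0.1429 + 1.4290 + 4.6000 + 8.6830
= 19.1404

E[X] = 19.1404


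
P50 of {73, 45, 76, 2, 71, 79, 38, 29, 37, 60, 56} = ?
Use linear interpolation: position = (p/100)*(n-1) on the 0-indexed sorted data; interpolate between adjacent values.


Sorted: 2, 29, 37, 38, 45, 56, 60, 71, 73, 76, 79
n = 11
Index = 50/100 * 10 = 5.0000
Lower = data[5] = 56, Upper = data[6] = 60
P50 = 56 + 0*(4) = 56.0000

P50 = 56.0000


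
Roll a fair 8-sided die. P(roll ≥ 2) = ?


Favorable outcomes (roll ≥ 2): 7
Total outcomes = 8
P = 7/8 = 0.8750

P = 0.8750


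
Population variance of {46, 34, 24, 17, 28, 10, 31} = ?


Mean = 27.1429
Squared deviations: 355.5918, 47.0204, 9.8776, 102.8776, 0.7347, 293.8776, 14.8776
Sum = 824.8571
Variance = 824.8571/7 = 117.8367

Variance = 117.8367


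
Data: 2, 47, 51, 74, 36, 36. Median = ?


Sorted: 2, 36, 36, 47, 51, 74
n = 6 (even)
Middle values: 36 and 47
Median = (36+47)/2 = 41.5000

Median = 41.5000


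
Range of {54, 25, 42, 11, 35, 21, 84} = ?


Max = 84, Min = 11
Range = 84 - 11 = 73

Range = 73


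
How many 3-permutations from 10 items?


P(10,3) = 10!/7!
= 3628800/5040
= 720

P(10,3) = 720


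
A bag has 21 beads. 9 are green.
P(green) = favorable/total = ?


P = 9/21 = 0.4286

P = 0.4286


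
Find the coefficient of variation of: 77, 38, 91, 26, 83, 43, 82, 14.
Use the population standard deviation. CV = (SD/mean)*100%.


Mean = 56.7500
SD = 27.8915
CV = (27.8915/56.7500)*100 = 49.1481%

CV = 49.1481%


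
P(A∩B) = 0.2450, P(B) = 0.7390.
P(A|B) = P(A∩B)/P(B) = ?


P(A|B) = 0.2450/0.7390 = 0.3315

P(A|B) = 0.3315


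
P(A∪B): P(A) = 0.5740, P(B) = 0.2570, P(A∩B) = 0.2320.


P(A∪B) = 0.5740 + 0.2570 - 0.2320
= 0.8310 - 0.2320
= 0.5990

P(A∪B) = 0.5990


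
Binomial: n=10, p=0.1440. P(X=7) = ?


C(10,7) = 120
p^7 = 1.283918e-06
(1-p)^3 = 0.627222
P = 120 * 1.283918e-06 * 0.627222 = 9.6636e-05

P(X=7) = 9.6636e-05


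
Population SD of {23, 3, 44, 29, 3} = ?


Mean = 20.4000
Variance = 248.6400
SD = sqrt(248.6400) = 15.7683

SD = 15.7683


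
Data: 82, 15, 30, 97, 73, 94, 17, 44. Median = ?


Sorted: 15, 17, 30, 44, 73, 82, 94, 97
n = 8 (even)
Middle values: 44 and 73
Median = (44+73)/2 = 58.5000

Median = 58.5000


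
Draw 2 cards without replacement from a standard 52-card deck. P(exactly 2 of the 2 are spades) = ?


Hypergeometric: P(X=2) = C(13,2)·C(39,0) / C(52,2)
= 78 × 1 / 1326
= 78/1326 = 0.0588

P = 0.0588


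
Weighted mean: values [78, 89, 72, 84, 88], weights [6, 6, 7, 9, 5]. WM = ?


Numerator = 78*6 + 89*6 + 72*7 + 84*9 + 88*5 = 2702
Denominator = 6 + 6 + 7 + 9 + 5 = 33
WM = 2702/33 = 81.8788

WM = 81.8788


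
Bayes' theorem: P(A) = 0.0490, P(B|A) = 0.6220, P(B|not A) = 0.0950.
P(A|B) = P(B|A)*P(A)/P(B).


P(B) = P(B|A)*P(A) + P(B|A')*P(A')
= 0.6220*0.0490 + 0.0950*0.9510
= 0.030478 + 0.090345 = 0.120823
P(A|B) = 0.030478/0.120823 = 0.2523

P(A|B) = 0.2523


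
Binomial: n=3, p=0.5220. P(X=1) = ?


C(3,1) = 3
p^1 = 0.522000
(1-p)^2 = 0.228484
P = 3 * 0.522000 * 0.228484 = 0.3578

P(X=1) = 0.3578


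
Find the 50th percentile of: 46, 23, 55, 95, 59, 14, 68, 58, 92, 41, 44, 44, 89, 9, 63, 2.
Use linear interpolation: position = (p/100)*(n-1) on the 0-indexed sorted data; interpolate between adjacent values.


Sorted: 2, 9, 14, 23, 41, 44, 44, 46, 55, 58, 59, 63, 68, 89, 92, 95
n = 16
Index = 50/100 * 15 = 7.5000
Lower = data[7] = 46, Upper = data[8] = 55
P50 = 46 + 0.5000*(9) = 50.5000

P50 = 50.5000


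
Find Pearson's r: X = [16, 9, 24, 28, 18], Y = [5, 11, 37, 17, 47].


Mean X = 19.0000, Mean Y = 23.4000
SD X = 6.572671, SD Y = 15.969972
Cov = 33.200000
r = 33.200000/(6.572671*15.969972) = 0.3163

r = 0.3163


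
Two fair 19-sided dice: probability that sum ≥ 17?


Total outcomes = 19×19 = 361
Favorable (sum ≥ 17): 241
P = 241/361 = 0.6676

P = 0.6676


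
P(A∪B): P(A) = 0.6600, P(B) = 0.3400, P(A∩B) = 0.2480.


P(A∪B) = 0.6600 + 0.3400 - 0.2480
= 1.0000 - 0.2480
= 0.7520

P(A∪B) = 0.7520


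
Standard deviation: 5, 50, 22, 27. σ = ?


Mean = 26.0000
Variance = 258.5000
SD = sqrt(258.5000) = 16.0779

SD = 16.0779


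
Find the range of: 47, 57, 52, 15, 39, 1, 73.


Max = 73, Min = 1
Range = 73 - 1 = 72

Range = 72


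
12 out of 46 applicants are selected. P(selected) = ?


P = 12/46 = 0.2609

P = 0.2609


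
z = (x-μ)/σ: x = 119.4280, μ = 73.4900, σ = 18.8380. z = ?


z = (119.4280 - 73.4900)/18.8380
= 45.9380/18.8380
= 2.4386

z = 2.4386


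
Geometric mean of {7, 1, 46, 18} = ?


Product = 7 × 1 × 46 × 18 = 5796
GM = 5796^(1/4) = 8.7253

GM = 8.7253


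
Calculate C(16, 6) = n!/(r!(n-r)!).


C(16,6) = 16!/(6! × 10!)
= 20922789888000/(720 × 3628800)
= 8008

C(16,6) = 8008


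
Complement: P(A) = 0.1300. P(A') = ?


P(not A) = 1 - 0.1300 = 0.8700

P(not A) = 0.8700


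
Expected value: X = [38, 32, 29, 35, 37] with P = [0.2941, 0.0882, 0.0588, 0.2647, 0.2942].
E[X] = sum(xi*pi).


E[X] = 38*0.2941 + 32*0.0882 + 29*0.0588 + 35*0.2647 + 37*0.2942
= 11.1758 + 2.8224 + 1.7052 + 9.2645 + 10.8854
= 35.8533

E[X] = 35.8533


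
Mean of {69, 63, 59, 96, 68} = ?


Sum = 69 + 63 + 59 + 96 + 68 = 355
n = 5
Mean = 355/5 = 71.0000

Mean = 71.0000


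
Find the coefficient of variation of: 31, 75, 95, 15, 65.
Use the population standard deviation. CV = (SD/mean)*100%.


Mean = 56.2000
SD = 29.2192
CV = (29.2192/56.2000)*100 = 51.9914%

CV = 51.9914%


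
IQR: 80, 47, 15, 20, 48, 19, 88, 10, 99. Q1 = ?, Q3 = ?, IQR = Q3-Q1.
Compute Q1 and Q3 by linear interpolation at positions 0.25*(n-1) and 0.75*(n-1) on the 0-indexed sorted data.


Sorted: 10, 15, 19, 20, 47, 48, 80, 88, 99
Q1 (25th %ile) = 19.0000
Q3 (75th %ile) = 80.0000
IQR = 80.0000 - 19.0000 = 61.0000

IQR = 61.0000


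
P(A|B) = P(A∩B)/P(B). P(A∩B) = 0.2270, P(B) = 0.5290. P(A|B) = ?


P(A|B) = 0.2270/0.5290 = 0.4291

P(A|B) = 0.4291


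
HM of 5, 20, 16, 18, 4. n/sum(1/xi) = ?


Sum of reciprocals = 1/5 + 1/20 + 1/16 + 1/18 + 1/4 = 0.618056
HM = 5/0.618056 = 8.0899

HM = 8.0899


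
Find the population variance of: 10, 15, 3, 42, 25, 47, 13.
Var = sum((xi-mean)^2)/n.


Mean = 22.1429
Squared deviations: 147.4490, 51.0204, 366.4490, 394.3061, 8.1633, 617.8776, 83.5918
Sum = 1668.8571
Variance = 1668.8571/7 = 238.4082

Variance = 238.4082


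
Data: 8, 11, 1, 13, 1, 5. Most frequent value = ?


Frequencies: 1:2, 5:1, 8:1, 11:1, 13:1
Max frequency = 2
Mode = 1

Mode = 1


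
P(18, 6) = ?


P(18,6) = 18!/12!
= 6402373705728000/479001600
= 13366080

P(18,6) = 13366080


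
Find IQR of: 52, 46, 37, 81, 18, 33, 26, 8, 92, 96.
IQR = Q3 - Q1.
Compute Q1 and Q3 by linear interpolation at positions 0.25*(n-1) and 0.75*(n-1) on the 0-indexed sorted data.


Sorted: 8, 18, 26, 33, 37, 46, 52, 81, 92, 96
Q1 (25th %ile) = 27.7500
Q3 (75th %ile) = 73.7500
IQR = 73.7500 - 27.7500 = 46.0000

IQR = 46.0000


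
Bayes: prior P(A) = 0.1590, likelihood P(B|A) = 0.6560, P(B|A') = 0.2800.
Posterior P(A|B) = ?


P(B) = P(B|A)*P(A) + P(B|A')*P(A')
= 0.6560*0.1590 + 0.2800*0.8410
= 0.104304 + 0.235480 = 0.339784
P(A|B) = 0.104304/0.339784 = 0.3070

P(A|B) = 0.3070


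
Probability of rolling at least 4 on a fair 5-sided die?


Favorable outcomes (roll ≥ 4): 2
Total outcomes = 5
P = 2/5 = 0.4000

P = 0.4000


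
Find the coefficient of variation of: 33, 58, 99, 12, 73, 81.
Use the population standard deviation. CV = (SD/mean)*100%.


Mean = 59.3333
SD = 29.3409
CV = (29.3409/59.3333)*100 = 49.4510%

CV = 49.4510%


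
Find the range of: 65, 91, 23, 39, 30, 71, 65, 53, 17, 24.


Max = 91, Min = 17
Range = 91 - 17 = 74

Range = 74


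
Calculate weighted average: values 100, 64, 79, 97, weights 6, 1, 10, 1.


Numerator = 100*6 + 64*1 + 79*10 + 97*1 = 1551
Denominator = 6 + 1 + 10 + 1 = 18
WM = 1551/18 = 86.1667

WM = 86.1667


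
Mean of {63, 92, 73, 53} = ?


Sum = 63 + 92 + 73 + 53 = 281
n = 4
Mean = 281/4 = 70.2500

Mean = 70.2500


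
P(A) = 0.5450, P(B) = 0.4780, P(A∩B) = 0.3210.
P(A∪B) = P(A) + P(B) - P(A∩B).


P(A∪B) = 0.5450 + 0.4780 - 0.3210
= 1.0230 - 0.3210
= 0.7020

P(A∪B) = 0.7020


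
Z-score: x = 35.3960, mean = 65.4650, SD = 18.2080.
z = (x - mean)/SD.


z = (35.3960 - 65.4650)/18.2080
= -30.0690/18.2080
= -1.6514

z = -1.6514


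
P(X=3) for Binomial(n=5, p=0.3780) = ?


C(5,3) = 10
p^3 = 0.054010
(1-p)^2 = 0.386884
P = 10 * 0.054010 * 0.386884 = 0.2090

P(X=3) = 0.2090


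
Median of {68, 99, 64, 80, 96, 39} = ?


Sorted: 39, 64, 68, 80, 96, 99
n = 6 (even)
Middle values: 68 and 80
Median = (68+80)/2 = 74.0000

Median = 74.0000


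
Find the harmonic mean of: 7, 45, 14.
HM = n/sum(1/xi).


Sum of reciprocals = 1/7 + 1/45 + 1/14 = 0.236508
HM = 3/0.236508 = 12.6846

HM = 12.6846


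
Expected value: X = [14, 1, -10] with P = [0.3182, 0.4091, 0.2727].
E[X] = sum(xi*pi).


E[X] = 14*0.3182 + 1*0.4091 - 10*0.2727
= 4.4548 + 0.4091 - 2.7270
= 2.1369

E[X] = 2.1369


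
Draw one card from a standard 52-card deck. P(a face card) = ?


12 face cards in 52 cards
P = 12/52 = 0.2308

P = 0.2308


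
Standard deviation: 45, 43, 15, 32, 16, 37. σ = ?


Mean = 31.3333
Variance = 142.8889
SD = sqrt(142.8889) = 11.9536

SD = 11.9536


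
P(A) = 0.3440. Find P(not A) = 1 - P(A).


P(not A) = 1 - 0.3440 = 0.6560

P(not A) = 0.6560


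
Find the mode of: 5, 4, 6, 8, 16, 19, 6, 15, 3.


Frequencies: 3:1, 4:1, 5:1, 6:2, 8:1, 15:1, 16:1, 19:1
Max frequency = 2
Mode = 6

Mode = 6


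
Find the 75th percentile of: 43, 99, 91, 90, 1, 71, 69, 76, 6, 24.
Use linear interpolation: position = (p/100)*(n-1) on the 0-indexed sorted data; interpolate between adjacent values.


Sorted: 1, 6, 24, 43, 69, 71, 76, 90, 91, 99
n = 10
Index = 75/100 * 9 = 6.7500
Lower = data[6] = 76, Upper = data[7] = 90
P75 = 76 + 0.7500*(14) = 86.5000

P75 = 86.5000


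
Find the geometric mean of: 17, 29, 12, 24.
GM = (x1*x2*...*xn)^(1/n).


Product = 17 × 29 × 12 × 24 = 141984
GM = 141984^(1/4) = 19.4115

GM = 19.4115


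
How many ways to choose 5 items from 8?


C(8,5) = 8!/(5! × 3!)
= 40320/(120 × 6)
= 56

C(8,5) = 56


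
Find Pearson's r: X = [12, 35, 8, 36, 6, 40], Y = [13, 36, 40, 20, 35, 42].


Mean X = 22.8333, Mean Y = 31.0000
SD X = 14.357538, SD Y = 10.708252
Cov = 16.500000
r = 16.500000/(14.357538*10.708252) = 0.1073

r = 0.1073


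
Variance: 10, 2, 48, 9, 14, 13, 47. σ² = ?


Mean = 20.4286
Squared deviations: 108.7551, 339.6122, 760.1837, 130.6122, 41.3265, 55.1837, 706.0408
Sum = 2141.7143
Variance = 2141.7143/7 = 305.9592

Variance = 305.9592


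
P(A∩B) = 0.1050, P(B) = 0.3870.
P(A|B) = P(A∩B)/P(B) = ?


P(A|B) = 0.1050/0.3870 = 0.2713

P(A|B) = 0.2713


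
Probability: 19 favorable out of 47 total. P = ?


P = 19/47 = 0.4043

P = 0.4043


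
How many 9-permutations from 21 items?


P(21,9) = 21!/12!
= 51090942171709440000/479001600
= 106661318400

P(21,9) = 106661318400


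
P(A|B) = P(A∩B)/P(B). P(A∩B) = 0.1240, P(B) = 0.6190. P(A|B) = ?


P(A|B) = 0.1240/0.6190 = 0.2003

P(A|B) = 0.2003


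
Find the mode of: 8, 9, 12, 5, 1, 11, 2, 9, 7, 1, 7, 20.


Frequencies: 1:2, 2:1, 5:1, 7:2, 8:1, 9:2, 11:1, 12:1, 20:1
Max frequency = 2
Mode = 1, 7, 9

Mode = 1, 7, 9


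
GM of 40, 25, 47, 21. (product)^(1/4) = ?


Product = 40 × 25 × 47 × 21 = 987000
GM = 987000^(1/4) = 31.5195

GM = 31.5195


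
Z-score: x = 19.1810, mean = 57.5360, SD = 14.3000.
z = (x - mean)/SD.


z = (19.1810 - 57.5360)/14.3000
= -38.3550/14.3000
= -2.6822

z = -2.6822


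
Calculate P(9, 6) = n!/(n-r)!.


P(9,6) = 9!/3!
= 362880/6
= 60480

P(9,6) = 60480


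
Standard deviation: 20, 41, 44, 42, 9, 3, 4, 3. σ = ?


Mean = 20.7500
Variance = 306.4375
SD = sqrt(306.4375) = 17.5054

SD = 17.5054


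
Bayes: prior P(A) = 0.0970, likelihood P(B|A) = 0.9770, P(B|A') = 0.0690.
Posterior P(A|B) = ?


P(B) = P(B|A)*P(A) + P(B|A')*P(A')
= 0.9770*0.0970 + 0.0690*0.9030
= 0.094769 + 0.062307 = 0.157076
P(A|B) = 0.094769/0.157076 = 0.6033

P(A|B) = 0.6033


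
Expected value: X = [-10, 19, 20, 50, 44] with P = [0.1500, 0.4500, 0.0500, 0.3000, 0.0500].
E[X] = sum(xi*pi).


E[X] = -10*0.1500 + 19*0.4500 + 20*0.0500 + 50*0.3000 + 44*0.0500
= -1.5000 + 8.5500 + 1.0000 + 15.0000 + 2.2000
= 25.2500

E[X] = 25.2500


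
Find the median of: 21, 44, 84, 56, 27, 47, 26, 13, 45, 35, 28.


Sorted: 13, 21, 26, 27, 28, 35, 44, 45, 47, 56, 84
n = 11 (odd)
Middle value = 35

Median = 35


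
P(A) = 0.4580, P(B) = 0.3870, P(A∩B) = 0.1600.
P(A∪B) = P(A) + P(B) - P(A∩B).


P(A∪B) = 0.4580 + 0.3870 - 0.1600
= 0.8450 - 0.1600
= 0.6850

P(A∪B) = 0.6850


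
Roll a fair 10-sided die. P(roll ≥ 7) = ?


Favorable outcomes (roll ≥ 7): 4
Total outcomes = 10
P = 4/10 = 0.4000

P = 0.4000


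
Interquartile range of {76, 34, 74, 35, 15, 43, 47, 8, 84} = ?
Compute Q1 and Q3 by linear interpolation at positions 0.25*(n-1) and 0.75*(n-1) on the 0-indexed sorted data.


Sorted: 8, 15, 34, 35, 43, 47, 74, 76, 84
Q1 (25th %ile) = 34.0000
Q3 (75th %ile) = 74.0000
IQR = 74.0000 - 34.0000 = 40.0000

IQR = 40.0000


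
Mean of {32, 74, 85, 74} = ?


Sum = 32 + 74 + 85 + 74 = 265
n = 4
Mean = 265/4 = 66.2500

Mean = 66.2500


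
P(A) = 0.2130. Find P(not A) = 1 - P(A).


P(not A) = 1 - 0.2130 = 0.7870

P(not A) = 0.7870


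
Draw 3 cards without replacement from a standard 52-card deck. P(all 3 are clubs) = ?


P(all clubs) = (13/52) × (12/51) × (11/50)
= 0.0129

P = 0.0129


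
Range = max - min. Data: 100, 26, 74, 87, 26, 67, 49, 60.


Max = 100, Min = 26
Range = 100 - 26 = 74

Range = 74


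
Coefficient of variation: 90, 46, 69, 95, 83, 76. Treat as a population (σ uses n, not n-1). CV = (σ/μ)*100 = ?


Mean = 76.5000
SD = 16.0909
CV = (16.0909/76.5000)*100 = 21.0338%

CV = 21.0338%


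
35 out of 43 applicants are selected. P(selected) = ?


P = 35/43 = 0.8140

P = 0.8140


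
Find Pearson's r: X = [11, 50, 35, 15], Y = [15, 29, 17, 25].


Mean X = 27.7500, Mean Y = 21.5000
SD X = 15.738091, SD Y = 5.722762
Cov = 49.625000
r = 49.625000/(15.738091*5.722762) = 0.5510

r = 0.5510


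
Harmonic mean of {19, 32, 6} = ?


Sum of reciprocals = 1/19 + 1/32 + 1/6 = 0.250548
HM = 3/0.250548 = 11.9737

HM = 11.9737


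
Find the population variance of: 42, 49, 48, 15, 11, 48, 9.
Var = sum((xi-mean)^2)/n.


Mean = 31.7143
Squared deviations: 105.7959, 298.7959, 265.2245, 279.3673, 429.0816, 265.2245, 515.9388
Sum = 2159.4286
Variance = 2159.4286/7 = 308.4898

Variance = 308.4898


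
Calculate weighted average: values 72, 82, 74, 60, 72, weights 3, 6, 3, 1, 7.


Numerator = 72*3 + 82*6 + 74*3 + 60*1 + 72*7 = 1494
Denominator = 3 + 6 + 3 + 1 + 7 = 20
WM = 1494/20 = 74.7000

WM = 74.7000


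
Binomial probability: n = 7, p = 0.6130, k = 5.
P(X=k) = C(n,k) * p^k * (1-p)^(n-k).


C(7,5) = 21
p^5 = 0.086557
(1-p)^2 = 0.149769
P = 21 * 0.086557 * 0.149769 = 0.2722

P(X=5) = 0.2722


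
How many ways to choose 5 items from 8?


C(8,5) = 8!/(5! × 3!)
= 40320/(120 × 6)
= 56

C(8,5) = 56


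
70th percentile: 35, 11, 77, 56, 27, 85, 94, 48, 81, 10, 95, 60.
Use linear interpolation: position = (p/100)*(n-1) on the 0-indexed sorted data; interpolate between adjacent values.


Sorted: 10, 11, 27, 35, 48, 56, 60, 77, 81, 85, 94, 95
n = 12
Index = 70/100 * 11 = 7.7000
Lower = data[7] = 77, Upper = data[8] = 81
P70 = 77 + 0.7000*(4) = 79.8000

P70 = 79.8000


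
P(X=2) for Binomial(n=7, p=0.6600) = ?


C(7,2) = 21
p^2 = 0.435600
(1-p)^5 = 0.004544
P = 21 * 0.435600 * 0.004544 = 0.0416

P(X=2) = 0.0416


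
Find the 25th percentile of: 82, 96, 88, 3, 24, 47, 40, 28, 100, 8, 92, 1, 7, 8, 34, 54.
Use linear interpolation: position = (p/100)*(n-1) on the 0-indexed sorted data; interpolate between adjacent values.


Sorted: 1, 3, 7, 8, 8, 24, 28, 34, 40, 47, 54, 82, 88, 92, 96, 100
n = 16
Index = 25/100 * 15 = 3.7500
Lower = data[3] = 8, Upper = data[4] = 8
P25 = 8 + 0.7500*(0) = 8.0000

P25 = 8.0000


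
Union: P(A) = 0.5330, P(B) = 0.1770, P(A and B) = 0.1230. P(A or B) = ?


P(A∪B) = 0.5330 + 0.1770 - 0.1230
= 0.7100 - 0.1230
= 0.5870

P(A∪B) = 0.5870


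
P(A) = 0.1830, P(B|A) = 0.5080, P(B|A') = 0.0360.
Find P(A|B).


P(B) = P(B|A)*P(A) + P(B|A')*P(A')
= 0.5080*0.1830 + 0.0360*0.8170
= 0.092964 + 0.029412 = 0.122376
P(A|B) = 0.092964/0.122376 = 0.7597

P(A|B) = 0.7597


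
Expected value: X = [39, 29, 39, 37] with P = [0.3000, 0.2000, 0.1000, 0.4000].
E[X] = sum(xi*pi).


E[X] = 39*0.3000 + 29*0.2000 + 39*0.1000 + 37*0.4000
= 11.7000 + 5.8000 + 3.9000 + 14.8000
= 36.2000

E[X] = 36.2000


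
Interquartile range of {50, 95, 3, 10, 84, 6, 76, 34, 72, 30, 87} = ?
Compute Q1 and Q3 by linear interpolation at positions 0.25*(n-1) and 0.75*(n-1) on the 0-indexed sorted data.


Sorted: 3, 6, 10, 30, 34, 50, 72, 76, 84, 87, 95
Q1 (25th %ile) = 20.0000
Q3 (75th %ile) = 80.0000
IQR = 80.0000 - 20.0000 = 60.0000

IQR = 60.0000


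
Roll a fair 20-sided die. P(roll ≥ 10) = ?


Favorable outcomes (roll ≥ 10): 11
Total outcomes = 20
P = 11/20 = 0.5500

P = 0.5500


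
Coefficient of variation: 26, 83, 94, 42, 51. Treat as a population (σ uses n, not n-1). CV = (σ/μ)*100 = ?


Mean = 59.2000
SD = 25.4668
CV = (25.4668/59.2000)*100 = 43.0183%

CV = 43.0183%


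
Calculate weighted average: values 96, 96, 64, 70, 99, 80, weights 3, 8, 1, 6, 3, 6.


Numerator = 96*3 + 96*8 + 64*1 + 70*6 + 99*3 + 80*6 = 2317
Denominator = 3 + 8 + 1 + 6 + 3 + 6 = 27
WM = 2317/27 = 85.8148

WM = 85.8148


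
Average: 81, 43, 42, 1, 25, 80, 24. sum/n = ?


Sum = 81 + 43 + 42 + 1 + 25 + 80 + 24 = 296
n = 7
Mean = 296/7 = 42.2857

Mean = 42.2857


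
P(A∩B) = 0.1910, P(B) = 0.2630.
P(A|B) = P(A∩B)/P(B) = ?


P(A|B) = 0.1910/0.2630 = 0.7262

P(A|B) = 0.7262


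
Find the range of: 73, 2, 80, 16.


Max = 80, Min = 2
Range = 80 - 2 = 78

Range = 78


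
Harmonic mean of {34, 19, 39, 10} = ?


Sum of reciprocals = 1/34 + 1/19 + 1/39 + 1/10 = 0.207684
HM = 4/0.207684 = 19.2600

HM = 19.2600


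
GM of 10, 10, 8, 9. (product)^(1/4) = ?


Product = 10 × 10 × 8 × 9 = 7200
GM = 7200^(1/4) = 9.2116

GM = 9.2116


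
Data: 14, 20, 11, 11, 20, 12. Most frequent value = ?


Frequencies: 11:2, 12:1, 14:1, 20:2
Max frequency = 2
Mode = 11, 20

Mode = 11, 20


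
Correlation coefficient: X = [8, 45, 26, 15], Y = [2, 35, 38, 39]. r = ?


Mean X = 23.5000, Mean Y = 28.5000
SD X = 13.973189, SD Y = 15.370426
Cov = 121.250000
r = 121.250000/(13.973189*15.370426) = 0.5645

r = 0.5645


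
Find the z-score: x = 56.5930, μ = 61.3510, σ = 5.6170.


z = (56.5930 - 61.3510)/5.6170
= -4.7580/5.6170
= -0.8471

z = -0.8471


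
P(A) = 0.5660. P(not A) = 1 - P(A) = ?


P(not A) = 1 - 0.5660 = 0.4340

P(not A) = 0.4340


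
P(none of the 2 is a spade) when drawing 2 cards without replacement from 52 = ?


P(no spades) = (39/52) × (38/51)
= 0.5588

P = 0.5588


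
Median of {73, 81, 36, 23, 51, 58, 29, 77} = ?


Sorted: 23, 29, 36, 51, 58, 73, 77, 81
n = 8 (even)
Middle values: 51 and 58
Median = (51+58)/2 = 54.5000

Median = 54.5000


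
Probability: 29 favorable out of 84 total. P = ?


P = 29/84 = 0.3452

P = 0.3452


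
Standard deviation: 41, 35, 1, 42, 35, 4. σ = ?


Mean = 26.3333
Variance = 291.8889
SD = sqrt(291.8889) = 17.0848

SD = 17.0848


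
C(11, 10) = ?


C(11,10) = 11!/(10! × 1!)
= 39916800/(3628800 × 1)
= 11

C(11,10) = 11


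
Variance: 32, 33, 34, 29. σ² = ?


Mean = 32.0000
Squared deviations: 0, 1.0000, 4.0000, 9.0000
Sum = 14.0000
Variance = 14.0000/4 = 3.5000

Variance = 3.5000


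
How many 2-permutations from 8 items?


P(8,2) = 8!/6!
= 40320/720
= 56

P(8,2) = 56


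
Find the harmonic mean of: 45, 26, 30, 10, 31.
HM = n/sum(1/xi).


Sum of reciprocals = 1/45 + 1/26 + 1/30 + 1/10 + 1/31 = 0.226275
HM = 5/0.226275 = 22.0970

HM = 22.0970


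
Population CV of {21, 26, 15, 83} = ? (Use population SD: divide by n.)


Mean = 36.2500
SD = 27.2706
CV = (27.2706/36.2500)*100 = 75.2293%

CV = 75.2293%


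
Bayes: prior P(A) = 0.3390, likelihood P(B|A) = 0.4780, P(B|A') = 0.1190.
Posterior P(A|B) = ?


P(B) = P(B|A)*P(A) + P(B|A')*P(A')
= 0.4780*0.3390 + 0.1190*0.6610
= 0.162042 + 0.078659 = 0.240701
P(A|B) = 0.162042/0.240701 = 0.6732

P(A|B) = 0.6732


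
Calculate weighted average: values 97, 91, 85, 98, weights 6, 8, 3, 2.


Numerator = 97*6 + 91*8 + 85*3 + 98*2 = 1761
Denominator = 6 + 8 + 3 + 2 = 19
WM = 1761/19 = 92.6842

WM = 92.6842


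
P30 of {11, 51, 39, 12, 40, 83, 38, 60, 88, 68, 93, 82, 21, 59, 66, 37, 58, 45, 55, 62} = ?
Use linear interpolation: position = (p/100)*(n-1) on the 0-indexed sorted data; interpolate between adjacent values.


Sorted: 11, 12, 21, 37, 38, 39, 40, 45, 51, 55, 58, 59, 60, 62, 66, 68, 82, 83, 88, 93
n = 20
Index = 30/100 * 19 = 5.7000
Lower = data[5] = 39, Upper = data[6] = 40
P30 = 39 + 0.7000*(1) = 39.7000

P30 = 39.7000


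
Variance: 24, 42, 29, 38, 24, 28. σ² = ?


Mean = 30.8333
Squared deviations: 46.6944, 124.6944, 3.3611, 51.3611, 46.6944, 8.0278
Sum = 280.8333
Variance = 280.8333/6 = 46.8056

Variance = 46.8056


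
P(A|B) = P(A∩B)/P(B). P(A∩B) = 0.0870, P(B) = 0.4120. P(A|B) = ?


P(A|B) = 0.0870/0.4120 = 0.2112

P(A|B) = 0.2112


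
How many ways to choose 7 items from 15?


C(15,7) = 15!/(7! × 8!)
= 1307674368000/(5040 × 40320)
= 6435

C(15,7) = 6435


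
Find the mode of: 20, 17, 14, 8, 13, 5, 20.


Frequencies: 5:1, 8:1, 13:1, 14:1, 17:1, 20:2
Max frequency = 2
Mode = 20

Mode = 20


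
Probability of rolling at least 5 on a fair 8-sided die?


Favorable outcomes (roll ≥ 5): 4
Total outcomes = 8
P = 4/8 = 0.5000

P = 0.5000


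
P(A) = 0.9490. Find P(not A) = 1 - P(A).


P(not A) = 1 - 0.9490 = 0.0510

P(not A) = 0.0510


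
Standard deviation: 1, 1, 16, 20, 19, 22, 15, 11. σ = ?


Mean = 13.1250
Variance = 58.8594
SD = sqrt(58.8594) = 7.6720

SD = 7.6720


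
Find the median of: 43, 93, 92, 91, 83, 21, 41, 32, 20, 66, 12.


Sorted: 12, 20, 21, 32, 41, 43, 66, 83, 91, 92, 93
n = 11 (odd)
Middle value = 43

Median = 43


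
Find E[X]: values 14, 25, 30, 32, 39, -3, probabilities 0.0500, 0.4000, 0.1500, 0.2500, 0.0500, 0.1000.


E[X] = 14*0.0500 + 25*0.4000 + 30*0.1500 + 32*0.2500 + 39*0.0500 - 3*0.1000
= 0.7000 + 10.0000 + 4.5000 + 8.0000 + 1.9500 - 0.3000
= 24.8500

E[X] = 24.8500


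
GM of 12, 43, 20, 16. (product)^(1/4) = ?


Product = 12 × 43 × 20 × 16 = 165120
GM = 165120^(1/4) = 20.1581

GM = 20.1581


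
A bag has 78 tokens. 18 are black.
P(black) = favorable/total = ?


P = 18/78 = 0.2308

P = 0.2308


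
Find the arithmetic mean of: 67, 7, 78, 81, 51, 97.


Sum = 67 + 7 + 78 + 81 + 51 + 97 = 381
n = 6
Mean = 381/6 = 63.5000

Mean = 63.5000


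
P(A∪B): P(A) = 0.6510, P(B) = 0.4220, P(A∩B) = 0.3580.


P(A∪B) = 0.6510 + 0.4220 - 0.3580
= 1.0730 - 0.3580
= 0.7150

P(A∪B) = 0.7150


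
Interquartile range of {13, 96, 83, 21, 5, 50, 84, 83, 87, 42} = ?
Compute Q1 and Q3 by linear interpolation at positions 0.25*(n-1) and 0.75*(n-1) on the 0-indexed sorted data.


Sorted: 5, 13, 21, 42, 50, 83, 83, 84, 87, 96
Q1 (25th %ile) = 26.2500
Q3 (75th %ile) = 83.7500
IQR = 83.7500 - 26.2500 = 57.5000

IQR = 57.5000


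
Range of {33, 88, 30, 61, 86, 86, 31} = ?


Max = 88, Min = 30
Range = 88 - 30 = 58

Range = 58


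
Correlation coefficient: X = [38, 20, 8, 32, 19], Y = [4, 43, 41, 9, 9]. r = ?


Mean X = 23.4000, Mean Y = 21.2000
SD X = 10.537552, SD Y = 17.092688
Cov = -136.280000
r = -136.280000/(10.537552*17.092688) = -0.7566

r = -0.7566


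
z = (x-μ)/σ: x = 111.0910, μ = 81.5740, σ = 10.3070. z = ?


z = (111.0910 - 81.5740)/10.3070
= 29.5170/10.3070
= 2.8638

z = 2.8638


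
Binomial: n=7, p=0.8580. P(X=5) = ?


C(7,5) = 21
p^5 = 0.464982
(1-p)^2 = 0.020164
P = 21 * 0.464982 * 0.020164 = 0.1969

P(X=5) = 0.1969


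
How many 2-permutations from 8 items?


P(8,2) = 8!/6!
= 40320/720
= 56

P(8,2) = 56


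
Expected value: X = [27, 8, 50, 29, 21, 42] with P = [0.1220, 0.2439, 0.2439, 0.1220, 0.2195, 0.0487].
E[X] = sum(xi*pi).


E[X] = 27*0.1220 + 8*0.2439 + 50*0.2439 + 29*0.1220 + 21*0.2195 + 42*0.0487
= 3.2940 + 1.9512 + 12.1950 + 3.5380 + 4.6095 + 2.0454
= 27.6331

E[X] = 27.6331


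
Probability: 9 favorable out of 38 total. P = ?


P = 9/38 = 0.2368

P = 0.2368


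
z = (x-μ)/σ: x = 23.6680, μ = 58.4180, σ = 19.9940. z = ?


z = (23.6680 - 58.4180)/19.9940
= -34.7500/19.9940
= -1.7380

z = -1.7380


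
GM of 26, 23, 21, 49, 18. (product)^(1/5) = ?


Product = 26 × 23 × 21 × 49 × 18 = 11076156
GM = 11076156^(1/5) = 25.6376

GM = 25.6376


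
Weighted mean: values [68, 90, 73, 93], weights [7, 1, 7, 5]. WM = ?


Numerator = 68*7 + 90*1 + 73*7 + 93*5 = 1542
Denominator = 7 + 1 + 7 + 5 = 20
WM = 1542/20 = 77.1000

WM = 77.1000


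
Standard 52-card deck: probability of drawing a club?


13 clubs in 52 cards
P = 13/52 = 0.2500

P = 0.2500


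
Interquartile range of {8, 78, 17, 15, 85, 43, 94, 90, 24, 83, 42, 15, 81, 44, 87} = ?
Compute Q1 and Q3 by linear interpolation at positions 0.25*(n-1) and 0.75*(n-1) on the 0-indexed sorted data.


Sorted: 8, 15, 15, 17, 24, 42, 43, 44, 78, 81, 83, 85, 87, 90, 94
Q1 (25th %ile) = 20.5000
Q3 (75th %ile) = 84.0000
IQR = 84.0000 - 20.5000 = 63.5000

IQR = 63.5000


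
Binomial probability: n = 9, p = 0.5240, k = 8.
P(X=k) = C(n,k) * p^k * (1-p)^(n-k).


C(9,8) = 9
p^8 = 0.005684
(1-p)^1 = 0.476000
P = 9 * 0.005684 * 0.476000 = 0.0244

P(X=8) = 0.0244


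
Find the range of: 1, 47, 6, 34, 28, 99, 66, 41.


Max = 99, Min = 1
Range = 99 - 1 = 98

Range = 98


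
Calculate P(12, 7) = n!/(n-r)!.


P(12,7) = 12!/5!
= 479001600/120
= 3991680

P(12,7) = 3991680


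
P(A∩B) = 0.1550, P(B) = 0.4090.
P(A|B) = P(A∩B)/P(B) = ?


P(A|B) = 0.1550/0.4090 = 0.3790

P(A|B) = 0.3790


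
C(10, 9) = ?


C(10,9) = 10!/(9! × 1!)
= 3628800/(362880 × 1)
= 10

C(10,9) = 10


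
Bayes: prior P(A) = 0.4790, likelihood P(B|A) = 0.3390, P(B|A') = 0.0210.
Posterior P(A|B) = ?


P(B) = P(B|A)*P(A) + P(B|A')*P(A')
= 0.3390*0.4790 + 0.0210*0.5210
= 0.162381 + 0.010941 = 0.173322
P(A|B) = 0.162381/0.173322 = 0.9369

P(A|B) = 0.9369


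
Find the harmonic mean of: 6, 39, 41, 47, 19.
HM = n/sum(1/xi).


Sum of reciprocals = 1/6 + 1/39 + 1/41 + 1/47 + 1/19 = 0.290606
HM = 5/0.290606 = 17.2054

HM = 17.2054


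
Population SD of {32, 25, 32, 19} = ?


Mean = 27.0000
Variance = 29.5000
SD = sqrt(29.5000) = 5.4314

SD = 5.4314


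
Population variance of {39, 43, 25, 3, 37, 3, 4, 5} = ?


Mean = 19.8750
Squared deviations: 365.7656, 534.7656, 26.2656, 284.7656, 293.2656, 284.7656, 252.0156, 221.2656
Sum = 2262.8750
Variance = 2262.8750/8 = 282.8594

Variance = 282.8594


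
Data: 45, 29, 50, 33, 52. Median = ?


Sorted: 29, 33, 45, 50, 52
n = 5 (odd)
Middle value = 45

Median = 45


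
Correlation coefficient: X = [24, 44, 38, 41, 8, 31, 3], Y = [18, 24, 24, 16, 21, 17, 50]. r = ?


Mean X = 27.0000, Mean Y = 24.2857
SD X = 14.966630, SD Y = 10.911518
Cov = -98.428571
r = -98.428571/(14.966630*10.911518) = -0.6027

r = -0.6027


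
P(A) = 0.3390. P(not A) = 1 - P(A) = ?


P(not A) = 1 - 0.3390 = 0.6610

P(not A) = 0.6610


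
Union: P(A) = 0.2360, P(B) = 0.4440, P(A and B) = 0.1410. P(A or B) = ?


P(A∪B) = 0.2360 + 0.4440 - 0.1410
= 0.6800 - 0.1410
= 0.5390

P(A∪B) = 0.5390


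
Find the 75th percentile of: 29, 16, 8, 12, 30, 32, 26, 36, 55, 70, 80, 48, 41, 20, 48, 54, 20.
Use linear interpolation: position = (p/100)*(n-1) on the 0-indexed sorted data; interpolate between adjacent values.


Sorted: 8, 12, 16, 20, 20, 26, 29, 30, 32, 36, 41, 48, 48, 54, 55, 70, 80
n = 17
Index = 75/100 * 16 = 12.0000
Lower = data[12] = 48, Upper = data[13] = 54
P75 = 48 + 0*(6) = 48.0000

P75 = 48.0000


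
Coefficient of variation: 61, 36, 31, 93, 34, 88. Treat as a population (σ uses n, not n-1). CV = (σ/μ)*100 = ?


Mean = 57.1667
SD = 25.5566
CV = (25.5566/57.1667)*100 = 44.7054%

CV = 44.7054%


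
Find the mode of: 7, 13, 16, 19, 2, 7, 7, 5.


Frequencies: 2:1, 5:1, 7:3, 13:1, 16:1, 19:1
Max frequency = 3
Mode = 7

Mode = 7


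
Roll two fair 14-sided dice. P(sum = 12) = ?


Total outcomes = 14×14 = 196
Favorable (sum = 12): 11
P = 11/196 = 0.0561

P = 0.0561


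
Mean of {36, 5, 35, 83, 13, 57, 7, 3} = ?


Sum = 36 + 5 + 35 + 83 + 13 + 57 + 7 + 3 = 239
n = 8
Mean = 239/8 = 29.8750

Mean = 29.8750


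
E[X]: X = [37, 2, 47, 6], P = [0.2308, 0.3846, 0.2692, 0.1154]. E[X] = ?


E[X] = 37*0.2308 + 2*0.3846 + 47*0.2692 + 6*0.1154
= 8.5396 + 0.7692 + 12.6524 + 0.6924
= 22.6536

E[X] = 22.6536


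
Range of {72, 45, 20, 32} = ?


Max = 72, Min = 20
Range = 72 - 20 = 52

Range = 52


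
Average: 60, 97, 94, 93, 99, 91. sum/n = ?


Sum = 60 + 97 + 94 + 93 + 99 + 91 = 534
n = 6
Mean = 534/6 = 89.0000

Mean = 89.0000


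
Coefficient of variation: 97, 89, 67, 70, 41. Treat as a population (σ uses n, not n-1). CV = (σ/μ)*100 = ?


Mean = 72.8000
SD = 19.4977
CV = (19.4977/72.8000)*100 = 26.7825%

CV = 26.7825%


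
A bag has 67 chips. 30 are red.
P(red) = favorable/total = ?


P = 30/67 = 0.4478

P = 0.4478


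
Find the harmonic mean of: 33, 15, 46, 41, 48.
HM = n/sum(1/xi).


Sum of reciprocals = 1/33 + 1/15 + 1/46 + 1/41 + 1/48 = 0.163932
HM = 5/0.163932 = 30.5004

HM = 30.5004


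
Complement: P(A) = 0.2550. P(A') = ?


P(not A) = 1 - 0.2550 = 0.7450

P(not A) = 0.7450


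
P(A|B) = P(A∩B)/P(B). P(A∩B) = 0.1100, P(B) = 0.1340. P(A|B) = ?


P(A|B) = 0.1100/0.1340 = 0.8209

P(A|B) = 0.8209


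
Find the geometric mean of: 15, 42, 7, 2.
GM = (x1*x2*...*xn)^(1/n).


Product = 15 × 42 × 7 × 2 = 8820
GM = 8820^(1/4) = 9.6910

GM = 9.6910


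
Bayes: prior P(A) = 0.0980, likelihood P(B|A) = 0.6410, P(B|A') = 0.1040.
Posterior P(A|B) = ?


P(B) = P(B|A)*P(A) + P(B|A')*P(A')
= 0.6410*0.0980 + 0.1040*0.9020
= 0.062818 + 0.093808 = 0.156626
P(A|B) = 0.062818/0.156626 = 0.4011

P(A|B) = 0.4011


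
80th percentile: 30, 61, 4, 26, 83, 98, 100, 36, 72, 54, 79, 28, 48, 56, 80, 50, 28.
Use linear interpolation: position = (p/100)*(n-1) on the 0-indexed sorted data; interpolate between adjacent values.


Sorted: 4, 26, 28, 28, 30, 36, 48, 50, 54, 56, 61, 72, 79, 80, 83, 98, 100
n = 17
Index = 80/100 * 16 = 12.8000
Lower = data[12] = 79, Upper = data[13] = 80
P80 = 79 + 0.8000*(1) = 79.8000

P80 = 79.8000


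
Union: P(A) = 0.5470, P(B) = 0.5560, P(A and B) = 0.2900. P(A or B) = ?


P(A∪B) = 0.5470 + 0.5560 - 0.2900
= 1.1030 - 0.2900
= 0.8130

P(A∪B) = 0.8130


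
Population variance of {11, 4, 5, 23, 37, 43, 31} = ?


Mean = 22.0000
Squared deviations: 121.0000, 324.0000, 289.0000, 1.0000, 225.0000, 441.0000, 81.0000
Sum = 1482.0000
Variance = 1482.0000/7 = 211.7143

Variance = 211.7143
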